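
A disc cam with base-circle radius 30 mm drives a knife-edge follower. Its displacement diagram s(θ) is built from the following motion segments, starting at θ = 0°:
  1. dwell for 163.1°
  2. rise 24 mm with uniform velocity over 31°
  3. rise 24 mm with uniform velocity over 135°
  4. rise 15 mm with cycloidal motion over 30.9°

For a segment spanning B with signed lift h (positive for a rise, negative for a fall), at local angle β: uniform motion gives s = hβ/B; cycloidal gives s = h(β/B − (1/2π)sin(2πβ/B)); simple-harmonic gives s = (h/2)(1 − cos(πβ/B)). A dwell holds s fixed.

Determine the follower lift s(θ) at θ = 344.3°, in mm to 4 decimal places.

seg 1 [0°–163.1°] dwell: s stays 0.0000
seg 2 [163.1°–194.1°] uniform, h=24: full span → s += 24 → s = 24.0000
seg 3 [194.1°–329.1°] uniform, h=24: full span → s += 24 → s = 48.0000
seg 4 [329.1°–360°] cycloidal, h=15: θ=344.3° here. β=15.2, B=30.9. 15·(0.4919 − sin(2π·0.4919)/(2π)) = 7.2573 → s = 55.2573

55.2573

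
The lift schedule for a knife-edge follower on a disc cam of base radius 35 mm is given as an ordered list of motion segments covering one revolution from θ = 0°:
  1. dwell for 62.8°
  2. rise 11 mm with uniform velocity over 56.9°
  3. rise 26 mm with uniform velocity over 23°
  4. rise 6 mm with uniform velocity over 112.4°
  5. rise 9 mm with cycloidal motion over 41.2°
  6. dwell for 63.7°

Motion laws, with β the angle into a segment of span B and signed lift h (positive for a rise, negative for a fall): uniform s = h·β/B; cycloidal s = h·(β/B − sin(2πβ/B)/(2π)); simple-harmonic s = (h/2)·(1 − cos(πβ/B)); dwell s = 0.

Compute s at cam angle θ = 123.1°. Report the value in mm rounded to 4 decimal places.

seg 1 [0°–62.8°] dwell: s stays 0.0000
seg 2 [62.8°–119.7°] uniform, h=11: full span → s += 11 → s = 11.0000
seg 3 [119.7°–142.7°] uniform, h=26: θ=123.1° here. β=3.4, B=23. 26·3.4/23 = 3.8435 → s = 14.8435

14.8435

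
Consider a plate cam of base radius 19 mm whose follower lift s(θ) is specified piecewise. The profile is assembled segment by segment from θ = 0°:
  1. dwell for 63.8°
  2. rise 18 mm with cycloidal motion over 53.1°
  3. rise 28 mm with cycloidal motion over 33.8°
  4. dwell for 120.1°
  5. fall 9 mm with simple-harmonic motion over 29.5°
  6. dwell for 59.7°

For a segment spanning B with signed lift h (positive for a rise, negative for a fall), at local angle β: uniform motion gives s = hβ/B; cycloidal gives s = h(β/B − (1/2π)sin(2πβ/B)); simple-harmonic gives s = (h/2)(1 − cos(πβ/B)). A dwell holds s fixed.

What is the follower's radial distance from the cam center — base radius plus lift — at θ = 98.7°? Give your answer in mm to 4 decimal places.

seg 1 [0°–63.8°] dwell: s stays 0.0000
seg 2 [63.8°–116.9°] cycloidal, h=18: θ=98.7° here. β=34.9, B=53.1. 18·(0.6573 − sin(2π·0.6573)/(2π)) = 14.2225 → s = 14.2225
radial distance = base radius + s = 19 + 14.2225 = 33.2225

33.2225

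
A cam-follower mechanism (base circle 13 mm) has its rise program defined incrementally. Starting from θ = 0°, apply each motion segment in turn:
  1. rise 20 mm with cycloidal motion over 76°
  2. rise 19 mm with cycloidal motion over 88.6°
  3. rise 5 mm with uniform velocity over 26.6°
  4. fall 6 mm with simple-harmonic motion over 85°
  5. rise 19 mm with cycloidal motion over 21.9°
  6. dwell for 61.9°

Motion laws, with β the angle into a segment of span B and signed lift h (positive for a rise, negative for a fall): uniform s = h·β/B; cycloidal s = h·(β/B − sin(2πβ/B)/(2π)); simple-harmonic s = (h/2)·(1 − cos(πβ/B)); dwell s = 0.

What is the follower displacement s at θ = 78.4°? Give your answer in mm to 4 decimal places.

seg 1 [0°–76°] cycloidal, h=20: full span → s += 20 → s = 20.0000
seg 2 [76°–164.6°] cycloidal, h=19: θ=78.4° here. β=2.4, B=88.6. 19·(0.0271 − sin(2π·0.0271)/(2π)) = 0.0025 → s = 20.0025

20.0025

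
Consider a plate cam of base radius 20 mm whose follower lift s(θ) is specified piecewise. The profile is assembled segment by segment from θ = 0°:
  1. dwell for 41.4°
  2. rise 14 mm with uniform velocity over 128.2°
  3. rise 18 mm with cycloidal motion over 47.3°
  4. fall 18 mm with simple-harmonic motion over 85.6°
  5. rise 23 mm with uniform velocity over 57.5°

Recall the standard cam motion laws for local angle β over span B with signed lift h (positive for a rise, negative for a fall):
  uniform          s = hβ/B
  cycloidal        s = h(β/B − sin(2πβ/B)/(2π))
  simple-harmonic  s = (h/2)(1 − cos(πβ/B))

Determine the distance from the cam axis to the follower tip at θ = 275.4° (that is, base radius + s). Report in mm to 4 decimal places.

seg 1 [0°–41.4°] dwell: s stays 0.0000
seg 2 [41.4°–169.6°] uniform, h=14: full span → s += 14 → s = 14.0000
seg 3 [169.6°–216.9°] cycloidal, h=18: full span → s += 18 → s = 32.0000
seg 4 [216.9°–302.5°] simple-harmonic, h=-18: θ=275.4° here. β=58.5, B=85.6. -18/2·(1 − cos(π·0.6834)) = -13.9036 → s = 18.0964
radial distance = base radius + s = 20 + 18.0964 = 38.0964

38.0964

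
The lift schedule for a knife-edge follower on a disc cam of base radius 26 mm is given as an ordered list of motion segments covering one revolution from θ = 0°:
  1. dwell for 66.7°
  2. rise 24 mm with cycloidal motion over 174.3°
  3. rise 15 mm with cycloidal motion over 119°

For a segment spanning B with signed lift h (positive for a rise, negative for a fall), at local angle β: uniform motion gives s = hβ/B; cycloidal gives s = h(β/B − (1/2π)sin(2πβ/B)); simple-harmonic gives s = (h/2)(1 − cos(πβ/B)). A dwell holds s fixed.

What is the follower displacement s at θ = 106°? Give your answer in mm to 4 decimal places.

seg 1 [0°–66.7°] dwell: s stays 0.0000
seg 2 [66.7°–241°] cycloidal, h=24: θ=106° here. β=39.3, B=174.3. 24·(0.2255 − sin(2π·0.2255)/(2π)) = 1.6369 → s = 1.6369

1.6369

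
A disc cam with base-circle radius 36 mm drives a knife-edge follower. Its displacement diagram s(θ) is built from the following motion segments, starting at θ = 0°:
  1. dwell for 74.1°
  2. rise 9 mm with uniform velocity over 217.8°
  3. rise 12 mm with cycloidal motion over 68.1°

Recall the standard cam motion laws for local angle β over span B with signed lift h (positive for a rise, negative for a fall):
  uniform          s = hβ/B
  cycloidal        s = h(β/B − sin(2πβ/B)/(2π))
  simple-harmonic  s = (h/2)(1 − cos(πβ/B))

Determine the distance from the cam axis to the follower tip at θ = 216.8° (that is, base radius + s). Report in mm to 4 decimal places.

seg 1 [0°–74.1°] dwell: s stays 0.0000
seg 2 [74.1°–291.9°] uniform, h=9: θ=216.8° here. β=142.7, B=217.8. 9·142.7/217.8 = 5.8967 → s = 5.8967
radial distance = base radius + s = 36 + 5.8967 = 41.8967

41.8967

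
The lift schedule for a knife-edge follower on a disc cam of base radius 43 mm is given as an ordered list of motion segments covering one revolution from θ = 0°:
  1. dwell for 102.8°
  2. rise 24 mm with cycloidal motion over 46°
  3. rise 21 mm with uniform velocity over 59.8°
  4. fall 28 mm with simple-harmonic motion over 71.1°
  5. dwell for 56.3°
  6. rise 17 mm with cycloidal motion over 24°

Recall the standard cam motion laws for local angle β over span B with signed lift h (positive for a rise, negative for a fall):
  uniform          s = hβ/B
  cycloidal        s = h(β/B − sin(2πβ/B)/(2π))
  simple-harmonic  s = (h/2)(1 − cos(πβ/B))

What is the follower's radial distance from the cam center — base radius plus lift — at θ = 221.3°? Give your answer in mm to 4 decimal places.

seg 1 [0°–102.8°] dwell: s stays 0.0000
seg 2 [102.8°–148.8°] cycloidal, h=24: full span → s += 24 → s = 24.0000
seg 3 [148.8°–208.6°] uniform, h=21: full span → s += 21 → s = 45.0000
seg 4 [208.6°–279.7°] simple-harmonic, h=-28: θ=221.3° here. β=12.7, B=71.1. -28/2·(1 − cos(π·0.1786)) = -2.1470 → s = 42.8530
radial distance = base radius + s = 43 + 42.8530 = 85.8530

85.8530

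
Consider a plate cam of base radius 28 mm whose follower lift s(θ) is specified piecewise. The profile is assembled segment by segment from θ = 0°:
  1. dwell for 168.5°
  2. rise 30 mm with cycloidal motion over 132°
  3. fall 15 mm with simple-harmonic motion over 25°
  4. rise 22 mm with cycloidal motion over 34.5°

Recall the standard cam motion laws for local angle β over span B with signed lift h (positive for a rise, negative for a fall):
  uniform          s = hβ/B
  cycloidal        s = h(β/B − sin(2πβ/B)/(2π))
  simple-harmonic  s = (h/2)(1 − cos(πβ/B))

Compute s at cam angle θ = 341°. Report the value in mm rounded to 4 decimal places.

seg 1 [0°–168.5°] dwell: s stays 0.0000
seg 2 [168.5°–300.5°] cycloidal, h=30: full span → s += 30 → s = 30.0000
seg 3 [300.5°–325.5°] simple-harmonic, h=-15: full span → s += -15 → s = 15.0000
seg 4 [325.5°–360°] cycloidal, h=22: θ=341° here. β=15.5, B=34.5. 22·(0.4493 − sin(2π·0.4493)/(2π)) = 8.7869 → s = 23.7869

23.7869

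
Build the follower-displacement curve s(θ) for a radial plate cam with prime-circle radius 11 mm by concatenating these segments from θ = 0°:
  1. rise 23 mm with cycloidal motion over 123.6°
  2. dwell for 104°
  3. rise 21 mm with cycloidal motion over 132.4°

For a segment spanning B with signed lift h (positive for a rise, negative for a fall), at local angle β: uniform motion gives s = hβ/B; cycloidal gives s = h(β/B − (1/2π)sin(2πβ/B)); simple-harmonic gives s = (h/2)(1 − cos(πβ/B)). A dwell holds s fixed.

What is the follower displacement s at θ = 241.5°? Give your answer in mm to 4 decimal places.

seg 1 [0°–123.6°] cycloidal, h=23: full span → s += 23 → s = 23.0000
seg 2 [123.6°–227.6°] dwell: s stays 23.0000
seg 3 [227.6°–360°] cycloidal, h=21: θ=241.5° here. β=13.9, B=132.4. 21·(0.1050 − sin(2π·0.1050)/(2π)) = 0.1564 → s = 23.1564

23.1564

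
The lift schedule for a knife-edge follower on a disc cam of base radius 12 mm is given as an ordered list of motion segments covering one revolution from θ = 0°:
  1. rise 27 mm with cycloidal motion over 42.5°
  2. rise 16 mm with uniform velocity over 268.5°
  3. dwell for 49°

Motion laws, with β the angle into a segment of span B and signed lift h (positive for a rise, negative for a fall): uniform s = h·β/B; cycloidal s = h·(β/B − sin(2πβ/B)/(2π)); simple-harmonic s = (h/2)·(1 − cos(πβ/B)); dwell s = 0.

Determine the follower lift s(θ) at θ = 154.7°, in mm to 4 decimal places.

seg 1 [0°–42.5°] cycloidal, h=27: full span → s += 27 → s = 27.0000
seg 2 [42.5°–311°] uniform, h=16: θ=154.7° here. β=112.2, B=268.5. 16·112.2/268.5 = 6.6860 → s = 33.6860

33.6860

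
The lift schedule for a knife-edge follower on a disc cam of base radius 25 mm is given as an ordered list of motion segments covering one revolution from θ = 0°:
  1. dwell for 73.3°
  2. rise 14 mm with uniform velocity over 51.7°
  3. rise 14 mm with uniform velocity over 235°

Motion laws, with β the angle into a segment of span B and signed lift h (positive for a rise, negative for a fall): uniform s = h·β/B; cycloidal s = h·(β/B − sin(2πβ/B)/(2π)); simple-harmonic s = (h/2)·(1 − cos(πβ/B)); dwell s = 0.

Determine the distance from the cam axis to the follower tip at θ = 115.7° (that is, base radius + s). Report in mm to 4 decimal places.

seg 1 [0°–73.3°] dwell: s stays 0.0000
seg 2 [73.3°–125°] uniform, h=14: θ=115.7° here. β=42.4, B=51.7. 14·42.4/51.7 = 11.4816 → s = 11.4816
radial distance = base radius + s = 25 + 11.4816 = 36.4816

36.4816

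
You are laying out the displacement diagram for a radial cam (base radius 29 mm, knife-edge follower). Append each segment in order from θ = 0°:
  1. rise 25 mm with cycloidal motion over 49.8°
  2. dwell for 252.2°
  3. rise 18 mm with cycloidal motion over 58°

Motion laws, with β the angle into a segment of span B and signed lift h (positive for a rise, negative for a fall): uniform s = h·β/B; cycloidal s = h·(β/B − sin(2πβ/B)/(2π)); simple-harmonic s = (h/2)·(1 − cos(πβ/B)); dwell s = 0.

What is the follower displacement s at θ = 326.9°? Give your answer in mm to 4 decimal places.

seg 1 [0°–49.8°] cycloidal, h=25: full span → s += 25 → s = 25.0000
seg 2 [49.8°–302°] dwell: s stays 25.0000
seg 3 [302°–360°] cycloidal, h=18: θ=326.9° here. β=24.9, B=58. 18·(0.4293 − sin(2π·0.4293)/(2π)) = 6.4966 → s = 31.4966

31.4966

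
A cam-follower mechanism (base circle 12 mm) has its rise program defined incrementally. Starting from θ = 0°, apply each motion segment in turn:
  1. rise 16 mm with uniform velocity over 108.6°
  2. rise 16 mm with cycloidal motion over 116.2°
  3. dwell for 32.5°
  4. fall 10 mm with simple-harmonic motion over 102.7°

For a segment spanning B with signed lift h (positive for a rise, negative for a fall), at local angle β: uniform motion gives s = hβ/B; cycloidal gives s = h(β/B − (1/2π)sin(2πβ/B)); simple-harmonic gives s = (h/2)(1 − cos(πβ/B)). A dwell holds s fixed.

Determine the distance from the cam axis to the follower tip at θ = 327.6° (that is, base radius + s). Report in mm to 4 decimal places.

seg 1 [0°–108.6°] uniform, h=16: full span → s += 16 → s = 16.0000
seg 2 [108.6°–224.8°] cycloidal, h=16: full span → s += 16 → s = 32.0000
seg 3 [224.8°–257.3°] dwell: s stays 32.0000
seg 4 [257.3°–360°] simple-harmonic, h=-10: θ=327.6° here. β=70.3, B=102.7. -10/2·(1 − cos(π·0.6845)) = -7.7388 → s = 24.2612
radial distance = base radius + s = 12 + 24.2612 = 36.2612

36.2612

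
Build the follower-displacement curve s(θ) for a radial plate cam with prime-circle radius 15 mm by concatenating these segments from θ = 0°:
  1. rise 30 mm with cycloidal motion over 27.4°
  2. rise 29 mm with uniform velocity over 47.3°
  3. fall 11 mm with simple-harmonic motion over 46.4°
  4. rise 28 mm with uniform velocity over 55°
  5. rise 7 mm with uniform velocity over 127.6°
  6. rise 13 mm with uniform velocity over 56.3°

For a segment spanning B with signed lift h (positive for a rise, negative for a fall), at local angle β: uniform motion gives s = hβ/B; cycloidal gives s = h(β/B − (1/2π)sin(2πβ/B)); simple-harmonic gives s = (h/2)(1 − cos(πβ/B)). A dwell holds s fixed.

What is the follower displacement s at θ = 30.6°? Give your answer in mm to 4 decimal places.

seg 1 [0°–27.4°] cycloidal, h=30: full span → s += 30 → s = 30.0000
seg 2 [27.4°–74.7°] uniform, h=29: θ=30.6° here. β=3.2, B=47.3. 29·3.2/47.3 = 1.9619 → s = 31.9619

31.9619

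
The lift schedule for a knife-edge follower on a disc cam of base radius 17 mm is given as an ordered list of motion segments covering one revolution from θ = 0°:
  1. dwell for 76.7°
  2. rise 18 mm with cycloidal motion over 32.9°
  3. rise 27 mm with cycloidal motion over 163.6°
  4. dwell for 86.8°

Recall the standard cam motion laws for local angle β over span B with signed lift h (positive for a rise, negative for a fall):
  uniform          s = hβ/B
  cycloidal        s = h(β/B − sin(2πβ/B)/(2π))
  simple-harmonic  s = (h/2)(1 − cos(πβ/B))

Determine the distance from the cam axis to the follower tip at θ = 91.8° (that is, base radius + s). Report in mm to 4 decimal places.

seg 1 [0°–76.7°] dwell: s stays 0.0000
seg 2 [76.7°–109.6°] cycloidal, h=18: θ=91.8° here. β=15.1, B=32.9. 18·(0.4590 − sin(2π·0.4590)/(2π)) = 7.5310 → s = 7.5310
radial distance = base radius + s = 17 + 7.5310 = 24.5310

24.5310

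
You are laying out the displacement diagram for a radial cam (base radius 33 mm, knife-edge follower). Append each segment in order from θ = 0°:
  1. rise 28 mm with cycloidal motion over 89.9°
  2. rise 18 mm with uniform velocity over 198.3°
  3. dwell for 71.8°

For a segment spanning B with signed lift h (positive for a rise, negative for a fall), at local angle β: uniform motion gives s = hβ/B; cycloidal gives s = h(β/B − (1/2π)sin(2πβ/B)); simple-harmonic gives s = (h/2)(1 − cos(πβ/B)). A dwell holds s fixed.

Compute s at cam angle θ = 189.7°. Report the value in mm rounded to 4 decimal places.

seg 1 [0°–89.9°] cycloidal, h=28: full span → s += 28 → s = 28.0000
seg 2 [89.9°–288.2°] uniform, h=18: θ=189.7° here. β=99.8, B=198.3. 18·99.8/198.3 = 9.0590 → s = 37.0590

37.0590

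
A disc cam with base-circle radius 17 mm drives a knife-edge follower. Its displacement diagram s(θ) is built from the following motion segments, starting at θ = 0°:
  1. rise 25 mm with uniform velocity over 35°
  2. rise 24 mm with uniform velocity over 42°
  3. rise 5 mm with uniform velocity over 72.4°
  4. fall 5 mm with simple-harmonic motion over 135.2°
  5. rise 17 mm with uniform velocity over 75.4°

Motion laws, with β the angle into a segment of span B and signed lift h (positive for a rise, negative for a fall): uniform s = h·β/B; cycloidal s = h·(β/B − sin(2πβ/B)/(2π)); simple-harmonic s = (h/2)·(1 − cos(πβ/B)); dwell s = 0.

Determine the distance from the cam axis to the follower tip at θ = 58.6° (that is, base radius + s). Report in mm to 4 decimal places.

seg 1 [0°–35°] uniform, h=25: full span → s += 25 → s = 25.0000
seg 2 [35°–77°] uniform, h=24: θ=58.6° here. β=23.6, B=42. 24·23.6/42 = 13.4857 → s = 38.4857
radial distance = base radius + s = 17 + 38.4857 = 55.4857

55.4857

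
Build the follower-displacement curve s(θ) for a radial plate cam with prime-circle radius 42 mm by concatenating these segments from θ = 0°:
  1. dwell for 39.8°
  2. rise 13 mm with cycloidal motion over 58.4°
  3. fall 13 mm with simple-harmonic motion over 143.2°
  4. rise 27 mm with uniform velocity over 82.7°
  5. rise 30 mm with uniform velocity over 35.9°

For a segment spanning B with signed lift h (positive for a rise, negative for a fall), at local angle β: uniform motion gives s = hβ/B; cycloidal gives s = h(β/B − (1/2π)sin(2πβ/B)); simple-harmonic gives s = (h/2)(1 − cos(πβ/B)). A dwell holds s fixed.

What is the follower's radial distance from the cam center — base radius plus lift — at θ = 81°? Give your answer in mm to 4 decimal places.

seg 1 [0°–39.8°] dwell: s stays 0.0000
seg 2 [39.8°–98.2°] cycloidal, h=13: θ=81° here. β=41.2, B=58.4. 13·(0.7055 − sin(2π·0.7055)/(2π)) = 11.1598 → s = 11.1598
radial distance = base radius + s = 42 + 11.1598 = 53.1598

53.1598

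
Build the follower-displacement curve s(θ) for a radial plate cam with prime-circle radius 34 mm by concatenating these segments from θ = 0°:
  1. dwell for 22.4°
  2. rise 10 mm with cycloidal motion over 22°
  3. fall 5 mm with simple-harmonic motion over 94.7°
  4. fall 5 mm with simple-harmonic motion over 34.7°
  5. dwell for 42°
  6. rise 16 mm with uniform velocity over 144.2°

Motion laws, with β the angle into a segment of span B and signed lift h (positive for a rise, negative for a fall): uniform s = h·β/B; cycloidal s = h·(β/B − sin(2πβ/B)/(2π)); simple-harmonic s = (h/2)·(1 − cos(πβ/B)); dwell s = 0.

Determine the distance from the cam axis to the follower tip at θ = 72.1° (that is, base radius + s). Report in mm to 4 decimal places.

seg 1 [0°–22.4°] dwell: s stays 0.0000
seg 2 [22.4°–44.4°] cycloidal, h=10: full span → s += 10 → s = 10.0000
seg 3 [44.4°–139.1°] simple-harmonic, h=-5: θ=72.1° here. β=27.7, B=94.7. -5/2·(1 − cos(π·0.2925)) = -0.9833 → s = 9.0167
radial distance = base radius + s = 34 + 9.0167 = 43.0167

43.0167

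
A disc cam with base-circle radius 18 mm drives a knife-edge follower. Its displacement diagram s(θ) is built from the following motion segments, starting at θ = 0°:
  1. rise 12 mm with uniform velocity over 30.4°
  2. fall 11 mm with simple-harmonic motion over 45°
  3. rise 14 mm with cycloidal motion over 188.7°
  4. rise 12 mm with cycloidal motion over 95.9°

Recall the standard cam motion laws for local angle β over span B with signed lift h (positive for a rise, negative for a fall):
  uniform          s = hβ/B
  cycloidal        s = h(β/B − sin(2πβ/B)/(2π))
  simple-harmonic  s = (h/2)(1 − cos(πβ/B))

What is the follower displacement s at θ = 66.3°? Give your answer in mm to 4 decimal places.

seg 1 [0°–30.4°] uniform, h=12: full span → s += 12 → s = 12.0000
seg 2 [30.4°–75.4°] simple-harmonic, h=-11: θ=66.3° here. β=35.9, B=45. -11/2·(1 − cos(π·0.7978)) = -9.9269 → s = 2.0731

2.0731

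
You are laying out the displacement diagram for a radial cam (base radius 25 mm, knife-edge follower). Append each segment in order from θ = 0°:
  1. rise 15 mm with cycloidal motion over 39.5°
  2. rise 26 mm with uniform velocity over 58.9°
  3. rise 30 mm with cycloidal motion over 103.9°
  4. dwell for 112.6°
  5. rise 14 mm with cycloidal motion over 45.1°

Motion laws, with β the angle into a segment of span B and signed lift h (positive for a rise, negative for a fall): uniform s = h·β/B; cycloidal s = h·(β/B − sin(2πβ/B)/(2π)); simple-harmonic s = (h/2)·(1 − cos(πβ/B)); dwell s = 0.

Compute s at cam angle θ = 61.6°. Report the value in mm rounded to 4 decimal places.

seg 1 [0°–39.5°] cycloidal, h=15: full span → s += 15 → s = 15.0000
seg 2 [39.5°–98.4°] uniform, h=26: θ=61.6° here. β=22.1, B=58.9. 26·22.1/58.9 = 9.7555 → s = 24.7555

24.7555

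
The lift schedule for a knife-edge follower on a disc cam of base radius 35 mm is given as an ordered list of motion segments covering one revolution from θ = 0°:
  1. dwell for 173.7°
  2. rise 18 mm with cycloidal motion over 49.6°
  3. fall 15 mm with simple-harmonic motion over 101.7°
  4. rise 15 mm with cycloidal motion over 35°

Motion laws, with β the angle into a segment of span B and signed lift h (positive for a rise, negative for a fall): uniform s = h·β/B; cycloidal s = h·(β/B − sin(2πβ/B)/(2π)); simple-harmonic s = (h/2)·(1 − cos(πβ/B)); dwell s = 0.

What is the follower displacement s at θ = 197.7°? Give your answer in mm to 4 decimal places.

seg 1 [0°–173.7°] dwell: s stays 0.0000
seg 2 [173.7°–223.3°] cycloidal, h=18: θ=197.7° here. β=24, B=49.6. 18·(0.4839 − sin(2π·0.4839)/(2π)) = 8.4199 → s = 8.4199

8.4199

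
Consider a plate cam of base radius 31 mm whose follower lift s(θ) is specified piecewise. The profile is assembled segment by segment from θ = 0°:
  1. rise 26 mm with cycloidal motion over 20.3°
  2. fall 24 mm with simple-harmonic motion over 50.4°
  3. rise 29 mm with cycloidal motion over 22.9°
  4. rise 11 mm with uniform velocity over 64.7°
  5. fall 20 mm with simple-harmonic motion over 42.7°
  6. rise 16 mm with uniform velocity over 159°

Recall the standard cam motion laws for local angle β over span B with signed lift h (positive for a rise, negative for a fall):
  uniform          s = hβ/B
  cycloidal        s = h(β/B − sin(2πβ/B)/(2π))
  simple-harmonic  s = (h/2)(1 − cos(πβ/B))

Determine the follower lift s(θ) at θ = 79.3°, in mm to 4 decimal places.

seg 1 [0°–20.3°] cycloidal, h=26: full span → s += 26 → s = 26.0000
seg 2 [20.3°–70.7°] simple-harmonic, h=-24: full span → s += -24 → s = 2.0000
seg 3 [70.7°–93.6°] cycloidal, h=29: θ=79.3° here. β=8.6, B=22.9. 29·(0.3755 − sin(2π·0.3755)/(2π)) = 7.6384 → s = 9.6384

9.6384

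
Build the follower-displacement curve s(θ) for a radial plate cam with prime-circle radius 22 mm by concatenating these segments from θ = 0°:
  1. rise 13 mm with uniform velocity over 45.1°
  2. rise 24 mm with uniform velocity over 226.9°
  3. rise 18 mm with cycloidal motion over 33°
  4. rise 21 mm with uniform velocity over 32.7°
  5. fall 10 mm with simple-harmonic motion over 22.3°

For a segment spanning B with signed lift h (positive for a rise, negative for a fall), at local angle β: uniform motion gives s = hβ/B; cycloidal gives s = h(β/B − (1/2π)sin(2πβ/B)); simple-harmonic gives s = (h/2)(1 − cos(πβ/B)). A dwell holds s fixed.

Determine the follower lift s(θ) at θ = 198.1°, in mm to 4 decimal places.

seg 1 [0°–45.1°] uniform, h=13: full span → s += 13 → s = 13.0000
seg 2 [45.1°–272°] uniform, h=24: θ=198.1° here. β=153, B=226.9. 24·153/226.9 = 16.1833 → s = 29.1833

29.1833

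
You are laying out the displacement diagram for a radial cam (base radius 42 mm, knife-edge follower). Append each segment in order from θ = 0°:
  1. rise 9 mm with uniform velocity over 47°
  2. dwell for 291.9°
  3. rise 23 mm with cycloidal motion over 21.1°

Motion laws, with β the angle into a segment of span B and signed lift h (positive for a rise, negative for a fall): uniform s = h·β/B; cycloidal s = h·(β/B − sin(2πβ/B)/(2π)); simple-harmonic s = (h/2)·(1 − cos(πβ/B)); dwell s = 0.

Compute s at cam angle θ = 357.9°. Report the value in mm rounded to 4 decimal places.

seg 1 [0°–47°] uniform, h=9: full span → s += 9 → s = 9.0000
seg 2 [47°–338.9°] dwell: s stays 9.0000
seg 3 [338.9°–360°] cycloidal, h=23: θ=357.9° here. β=19, B=21.1. 23·(0.9005 − sin(2π·0.9005)/(2π)) = 22.8537 → s = 31.8537

31.8537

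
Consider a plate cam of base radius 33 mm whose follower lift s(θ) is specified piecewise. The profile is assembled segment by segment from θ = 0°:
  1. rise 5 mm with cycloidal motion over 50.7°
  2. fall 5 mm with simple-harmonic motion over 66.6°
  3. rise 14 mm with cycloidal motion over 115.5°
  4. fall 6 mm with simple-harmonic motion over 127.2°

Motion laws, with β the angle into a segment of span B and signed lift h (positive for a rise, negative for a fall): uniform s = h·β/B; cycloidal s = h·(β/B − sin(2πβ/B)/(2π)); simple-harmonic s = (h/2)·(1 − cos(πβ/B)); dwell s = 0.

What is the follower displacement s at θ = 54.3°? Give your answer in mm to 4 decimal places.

seg 1 [0°–50.7°] cycloidal, h=5: full span → s += 5 → s = 5.0000
seg 2 [50.7°–117.3°] simple-harmonic, h=-5: θ=54.3° here. β=3.6, B=66.6. -5/2·(1 − cos(π·0.0541)) = -0.0360 → s = 4.9640

4.9640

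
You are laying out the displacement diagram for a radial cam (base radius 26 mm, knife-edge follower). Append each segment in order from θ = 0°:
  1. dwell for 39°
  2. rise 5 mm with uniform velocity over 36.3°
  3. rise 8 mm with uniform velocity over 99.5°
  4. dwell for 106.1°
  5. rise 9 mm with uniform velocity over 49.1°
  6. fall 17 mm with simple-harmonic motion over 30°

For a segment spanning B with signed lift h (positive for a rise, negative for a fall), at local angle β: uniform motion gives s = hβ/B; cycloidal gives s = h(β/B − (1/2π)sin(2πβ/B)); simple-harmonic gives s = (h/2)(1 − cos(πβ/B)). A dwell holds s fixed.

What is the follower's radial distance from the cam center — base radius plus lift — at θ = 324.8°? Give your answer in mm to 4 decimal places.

seg 1 [0°–39°] dwell: s stays 0.0000
seg 2 [39°–75.3°] uniform, h=5: full span → s += 5 → s = 5.0000
seg 3 [75.3°–174.8°] uniform, h=8: full span → s += 8 → s = 13.0000
seg 4 [174.8°–280.9°] dwell: s stays 13.0000
seg 5 [280.9°–330°] uniform, h=9: θ=324.8° here. β=43.9, B=49.1. 9·43.9/49.1 = 8.0468 → s = 21.0468
radial distance = base radius + s = 26 + 21.0468 = 47.0468

47.0468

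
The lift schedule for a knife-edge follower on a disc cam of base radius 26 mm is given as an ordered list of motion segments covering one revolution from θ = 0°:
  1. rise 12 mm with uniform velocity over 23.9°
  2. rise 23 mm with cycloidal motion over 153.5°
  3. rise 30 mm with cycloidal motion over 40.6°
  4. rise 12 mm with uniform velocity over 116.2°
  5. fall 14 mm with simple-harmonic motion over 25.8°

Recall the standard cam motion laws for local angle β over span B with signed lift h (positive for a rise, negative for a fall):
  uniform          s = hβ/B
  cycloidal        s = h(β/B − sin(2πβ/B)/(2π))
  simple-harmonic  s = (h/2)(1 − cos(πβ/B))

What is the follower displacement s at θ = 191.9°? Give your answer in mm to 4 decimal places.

seg 1 [0°–23.9°] uniform, h=12: full span → s += 12 → s = 12.0000
seg 2 [23.9°–177.4°] cycloidal, h=23: full span → s += 23 → s = 35.0000
seg 3 [177.4°–218°] cycloidal, h=30: θ=191.9° here. β=14.5, B=40.6. 30·(0.3571 − sin(2π·0.3571)/(2π)) = 6.9813 → s = 41.9813

41.9813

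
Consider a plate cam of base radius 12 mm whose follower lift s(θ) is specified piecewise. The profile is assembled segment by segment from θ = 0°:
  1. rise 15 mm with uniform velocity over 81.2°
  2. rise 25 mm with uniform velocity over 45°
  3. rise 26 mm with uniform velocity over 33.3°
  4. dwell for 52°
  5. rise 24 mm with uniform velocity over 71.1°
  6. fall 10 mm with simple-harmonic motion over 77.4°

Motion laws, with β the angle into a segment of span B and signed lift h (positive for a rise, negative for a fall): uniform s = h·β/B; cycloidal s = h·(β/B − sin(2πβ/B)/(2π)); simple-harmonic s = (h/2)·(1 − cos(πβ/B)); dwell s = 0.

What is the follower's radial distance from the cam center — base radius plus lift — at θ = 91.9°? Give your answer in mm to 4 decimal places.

seg 1 [0°–81.2°] uniform, h=15: full span → s += 15 → s = 15.0000
seg 2 [81.2°–126.2°] uniform, h=25: θ=91.9° here. β=10.7, B=45. 25·10.7/45 = 5.9444 → s = 20.9444
radial distance = base radius + s = 12 + 20.9444 = 32.9444

32.9444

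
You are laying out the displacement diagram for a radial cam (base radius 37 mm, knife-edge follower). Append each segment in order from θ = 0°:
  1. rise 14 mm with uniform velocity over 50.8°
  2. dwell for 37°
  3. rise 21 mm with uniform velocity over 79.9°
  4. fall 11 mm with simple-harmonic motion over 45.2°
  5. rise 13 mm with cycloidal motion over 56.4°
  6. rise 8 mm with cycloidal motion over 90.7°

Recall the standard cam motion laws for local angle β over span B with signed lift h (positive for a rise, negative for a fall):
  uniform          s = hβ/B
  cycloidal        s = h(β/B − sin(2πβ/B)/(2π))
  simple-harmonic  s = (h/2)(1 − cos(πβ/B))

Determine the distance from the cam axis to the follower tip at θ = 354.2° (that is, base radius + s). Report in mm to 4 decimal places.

seg 1 [0°–50.8°] uniform, h=14: full span → s += 14 → s = 14.0000
seg 2 [50.8°–87.8°] dwell: s stays 14.0000
seg 3 [87.8°–167.7°] uniform, h=21: full span → s += 21 → s = 35.0000
seg 4 [167.7°–212.9°] simple-harmonic, h=-11: full span → s += -11 → s = 24.0000
seg 5 [212.9°–269.3°] cycloidal, h=13: full span → s += 13 → s = 37.0000
seg 6 [269.3°–360°] cycloidal, h=8: θ=354.2° here. β=84.9, B=90.7. 8·(0.9361 − sin(2π·0.9361)/(2π)) = 7.9863 → s = 44.9863
radial distance = base radius + s = 37 + 44.9863 = 81.9863

81.9863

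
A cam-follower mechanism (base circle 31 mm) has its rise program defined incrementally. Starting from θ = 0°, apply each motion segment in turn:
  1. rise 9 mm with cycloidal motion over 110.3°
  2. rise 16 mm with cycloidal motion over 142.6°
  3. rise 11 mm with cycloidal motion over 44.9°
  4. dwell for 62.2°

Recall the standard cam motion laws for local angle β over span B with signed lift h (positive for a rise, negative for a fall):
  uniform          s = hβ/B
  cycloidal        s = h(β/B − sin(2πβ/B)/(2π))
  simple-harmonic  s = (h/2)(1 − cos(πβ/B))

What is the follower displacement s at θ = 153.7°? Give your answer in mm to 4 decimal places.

seg 1 [0°–110.3°] cycloidal, h=9: full span → s += 9 → s = 9.0000
seg 2 [110.3°–252.9°] cycloidal, h=16: θ=153.7° here. β=43.4, B=142.6. 16·(0.3043 − sin(2π·0.3043)/(2π)) = 2.4701 → s = 11.4701

11.4701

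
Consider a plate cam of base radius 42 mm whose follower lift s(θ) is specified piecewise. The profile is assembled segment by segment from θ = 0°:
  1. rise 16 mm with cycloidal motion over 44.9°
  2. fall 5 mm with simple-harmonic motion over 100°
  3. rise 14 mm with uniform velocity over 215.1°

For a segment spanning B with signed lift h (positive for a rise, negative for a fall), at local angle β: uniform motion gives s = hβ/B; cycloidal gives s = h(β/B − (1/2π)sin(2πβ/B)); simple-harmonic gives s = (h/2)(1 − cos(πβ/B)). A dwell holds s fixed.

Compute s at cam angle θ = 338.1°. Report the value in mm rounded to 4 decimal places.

seg 1 [0°–44.9°] cycloidal, h=16: full span → s += 16 → s = 16.0000
seg 2 [44.9°–144.9°] simple-harmonic, h=-5: full span → s += -5 → s = 11.0000
seg 3 [144.9°–360°] uniform, h=14: θ=338.1° here. β=193.2, B=215.1. 14·193.2/215.1 = 12.5746 → s = 23.5746

23.5746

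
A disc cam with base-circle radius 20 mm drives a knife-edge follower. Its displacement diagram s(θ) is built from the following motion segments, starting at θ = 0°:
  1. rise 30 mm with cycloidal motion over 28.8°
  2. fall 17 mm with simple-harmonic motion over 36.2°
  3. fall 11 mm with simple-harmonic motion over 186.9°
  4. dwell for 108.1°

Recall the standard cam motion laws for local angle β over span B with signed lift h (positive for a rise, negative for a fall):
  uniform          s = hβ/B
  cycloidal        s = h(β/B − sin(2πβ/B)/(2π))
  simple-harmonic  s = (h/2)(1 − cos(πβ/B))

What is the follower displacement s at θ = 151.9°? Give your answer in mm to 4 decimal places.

seg 1 [0°–28.8°] cycloidal, h=30: full span → s += 30 → s = 30.0000
seg 2 [28.8°–65°] simple-harmonic, h=-17: full span → s += -17 → s = 13.0000
seg 3 [65°–251.9°] simple-harmonic, h=-11: θ=151.9° here. β=86.9, B=186.9. -11/2·(1 − cos(π·0.4650)) = -4.8957 → s = 8.1043

8.1043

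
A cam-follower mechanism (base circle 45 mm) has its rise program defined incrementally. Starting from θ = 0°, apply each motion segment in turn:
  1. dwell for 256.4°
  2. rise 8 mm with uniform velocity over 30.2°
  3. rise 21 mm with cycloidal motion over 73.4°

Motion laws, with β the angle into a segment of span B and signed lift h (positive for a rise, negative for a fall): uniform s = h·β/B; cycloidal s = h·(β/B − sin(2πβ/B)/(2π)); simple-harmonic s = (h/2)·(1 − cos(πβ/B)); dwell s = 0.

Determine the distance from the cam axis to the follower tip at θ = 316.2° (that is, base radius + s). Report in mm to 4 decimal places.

seg 1 [0°–256.4°] dwell: s stays 0.0000
seg 2 [256.4°–286.6°] uniform, h=8: full span → s += 8 → s = 8.0000
seg 3 [286.6°–360°] cycloidal, h=21: θ=316.2° here. β=29.6, B=73.4. 21·(0.4033 − sin(2π·0.4033)/(2π)) = 6.5601 → s = 14.5601
radial distance = base radius + s = 45 + 14.5601 = 59.5601

59.5601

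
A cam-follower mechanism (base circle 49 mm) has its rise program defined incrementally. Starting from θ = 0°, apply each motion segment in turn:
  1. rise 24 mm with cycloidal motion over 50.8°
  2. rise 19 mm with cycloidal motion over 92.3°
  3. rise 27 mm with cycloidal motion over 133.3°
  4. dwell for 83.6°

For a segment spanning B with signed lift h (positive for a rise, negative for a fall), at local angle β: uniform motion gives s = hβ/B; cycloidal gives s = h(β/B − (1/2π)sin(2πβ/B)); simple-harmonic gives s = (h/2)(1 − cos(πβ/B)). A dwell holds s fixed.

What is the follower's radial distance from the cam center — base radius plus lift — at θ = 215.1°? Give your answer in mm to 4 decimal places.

seg 1 [0°–50.8°] cycloidal, h=24: full span → s += 24 → s = 24.0000
seg 2 [50.8°–143.1°] cycloidal, h=19: full span → s += 19 → s = 43.0000
seg 3 [143.1°–276.4°] cycloidal, h=27: θ=215.1° here. β=72, B=133.3. 27·(0.5401 − sin(2π·0.5401)/(2π)) = 15.6558 → s = 58.6558
radial distance = base radius + s = 49 + 58.6558 = 107.6558

107.6558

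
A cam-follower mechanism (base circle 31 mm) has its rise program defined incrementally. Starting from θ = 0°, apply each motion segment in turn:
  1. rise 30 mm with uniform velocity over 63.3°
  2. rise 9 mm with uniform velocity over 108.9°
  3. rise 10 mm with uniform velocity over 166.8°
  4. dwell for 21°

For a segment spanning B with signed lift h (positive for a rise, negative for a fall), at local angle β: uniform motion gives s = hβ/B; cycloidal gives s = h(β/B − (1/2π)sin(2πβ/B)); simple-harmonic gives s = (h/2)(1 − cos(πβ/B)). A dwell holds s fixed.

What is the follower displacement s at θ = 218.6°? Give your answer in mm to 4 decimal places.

seg 1 [0°–63.3°] uniform, h=30: full span → s += 30 → s = 30.0000
seg 2 [63.3°–172.2°] uniform, h=9: full span → s += 9 → s = 39.0000
seg 3 [172.2°–339°] uniform, h=10: θ=218.6° here. β=46.4, B=166.8. 10·46.4/166.8 = 2.7818 → s = 41.7818

41.7818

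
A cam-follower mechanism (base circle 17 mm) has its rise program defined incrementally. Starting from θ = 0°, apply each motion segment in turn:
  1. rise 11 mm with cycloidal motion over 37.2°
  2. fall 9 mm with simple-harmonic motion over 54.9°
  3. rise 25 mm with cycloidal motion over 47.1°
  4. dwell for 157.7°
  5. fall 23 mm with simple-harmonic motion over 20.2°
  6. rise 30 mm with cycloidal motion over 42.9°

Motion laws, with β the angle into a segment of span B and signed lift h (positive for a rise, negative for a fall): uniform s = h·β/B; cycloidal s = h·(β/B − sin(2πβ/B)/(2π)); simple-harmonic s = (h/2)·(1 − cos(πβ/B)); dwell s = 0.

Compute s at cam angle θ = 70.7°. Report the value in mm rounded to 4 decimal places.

seg 1 [0°–37.2°] cycloidal, h=11: full span → s += 11 → s = 11.0000
seg 2 [37.2°–92.1°] simple-harmonic, h=-9: θ=70.7° here. β=33.5, B=54.9. -9/2·(1 − cos(π·0.6102)) = -6.0270 → s = 4.9730

4.9730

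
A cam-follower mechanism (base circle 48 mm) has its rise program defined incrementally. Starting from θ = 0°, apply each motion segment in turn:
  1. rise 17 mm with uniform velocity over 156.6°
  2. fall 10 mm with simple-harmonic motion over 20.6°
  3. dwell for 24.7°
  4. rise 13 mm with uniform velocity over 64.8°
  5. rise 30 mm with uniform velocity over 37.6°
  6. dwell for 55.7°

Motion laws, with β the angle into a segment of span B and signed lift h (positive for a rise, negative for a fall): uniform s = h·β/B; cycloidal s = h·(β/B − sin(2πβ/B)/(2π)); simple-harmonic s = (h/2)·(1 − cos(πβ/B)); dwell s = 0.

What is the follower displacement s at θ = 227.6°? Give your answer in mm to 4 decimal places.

seg 1 [0°–156.6°] uniform, h=17: full span → s += 17 → s = 17.0000
seg 2 [156.6°–177.2°] simple-harmonic, h=-10: full span → s += -10 → s = 7.0000
seg 3 [177.2°–201.9°] dwell: s stays 7.0000
seg 4 [201.9°–266.7°] uniform, h=13: θ=227.6° here. β=25.7, B=64.8. 13·25.7/64.8 = 5.1559 → s = 12.1559

12.1559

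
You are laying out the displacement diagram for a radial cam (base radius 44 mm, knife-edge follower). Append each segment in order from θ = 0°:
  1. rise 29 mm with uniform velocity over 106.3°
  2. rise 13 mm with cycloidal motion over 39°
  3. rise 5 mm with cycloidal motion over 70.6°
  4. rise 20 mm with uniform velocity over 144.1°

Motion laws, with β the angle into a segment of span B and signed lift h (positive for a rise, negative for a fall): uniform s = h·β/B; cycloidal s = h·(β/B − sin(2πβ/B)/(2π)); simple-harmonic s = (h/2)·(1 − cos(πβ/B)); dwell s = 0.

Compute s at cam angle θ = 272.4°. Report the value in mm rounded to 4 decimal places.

seg 1 [0°–106.3°] uniform, h=29: full span → s += 29 → s = 29.0000
seg 2 [106.3°–145.3°] cycloidal, h=13: full span → s += 13 → s = 42.0000
seg 3 [145.3°–215.9°] cycloidal, h=5: full span → s += 5 → s = 47.0000
seg 4 [215.9°–360°] uniform, h=20: θ=272.4° here. β=56.5, B=144.1. 20·56.5/144.1 = 7.8418 → s = 54.8418

54.8418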